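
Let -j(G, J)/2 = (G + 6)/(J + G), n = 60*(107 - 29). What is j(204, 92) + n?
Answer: 346215/74 ≈ 4678.6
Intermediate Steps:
n = 4680 (n = 60*78 = 4680)
j(G, J) = -2*(6 + G)/(G + J) (j(G, J) = -2*(G + 6)/(J + G) = -2*(6 + G)/(G + J))
j(204, 92) + n = 2*(-6 - 1*204)/(204 + 92) + 4680 = 2*(-6 - 204)/296 + 4680 = 2*(1/296)*(-210) + 4680 = -105/74 + 4680 = 346215/74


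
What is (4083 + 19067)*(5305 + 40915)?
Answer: 1069993000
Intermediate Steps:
(4083 + 19067)*(5305 + 40915) = 23150*46220 = 1069993000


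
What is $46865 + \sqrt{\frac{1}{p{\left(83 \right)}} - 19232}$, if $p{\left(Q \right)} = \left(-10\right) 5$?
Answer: $46865 + \frac{i \sqrt{1923202}}{10} \approx 46865.0 + 138.68 i$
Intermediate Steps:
$p{\left(Q \right)} = -50$
$46865 + \sqrt{\frac{1}{p{\left(83 \right)}} - 19232} = 46865 + \sqrt{\frac{1}{-50} - 19232} = 46865 + \sqrt{- \frac{1}{50} - 19232} = 46865 + \sqrt{- \frac{961601}{50}} = 46865 + \frac{i \sqrt{1923202}}{10}$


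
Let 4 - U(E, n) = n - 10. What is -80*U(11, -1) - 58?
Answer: -1258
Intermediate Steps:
U(E, n) = 14 - n (U(E, n) = 4 - (n - 10) = 4 - (-10 + n) = 4 + (10 - n) = 14 - n)
-80*U(11, -1) - 58 = -80*(14 - 1*(-1)) - 58 = -80*(14 + 1) - 58 = -80*15 - 58 = -1200 - 58 = -1258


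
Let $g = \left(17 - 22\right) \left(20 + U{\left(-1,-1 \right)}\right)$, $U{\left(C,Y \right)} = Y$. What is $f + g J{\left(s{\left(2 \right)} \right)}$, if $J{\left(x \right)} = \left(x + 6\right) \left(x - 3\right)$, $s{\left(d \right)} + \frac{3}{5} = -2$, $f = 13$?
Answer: $\frac{9109}{5} \approx 1821.8$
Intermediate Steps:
$s{\left(d \right)} = - \frac{13}{5}$ ($s{\left(d \right)} = - \frac{3}{5} - 2 = - \frac{13}{5}$)
$J{\left(x \right)} = \left(-3 + x\right) \left(6 + x\right)$ ($J{\left(x \right)} = \left(6 + x\right) \left(-3 + x\right) = \left(-3 + x\right) \left(6 + x\right)$)
$g = -95$ ($g = \left(17 - 22\right) \left(20 - 1\right) = \left(-5\right) 19 = -95$)
$f + g J{\left(s{\left(2 \right)} \right)} = 13 - 95 \left(-18 + \left(- \frac{13}{5}\right)^{2} + 3 \left(- \frac{13}{5}\right)\right) = 13 - 95 \left(-18 + \frac{169}{25} - \frac{39}{5}\right) = 13 - - \frac{9044}{5} = 13 + \frac{9044}{5} = \frac{9109}{5}$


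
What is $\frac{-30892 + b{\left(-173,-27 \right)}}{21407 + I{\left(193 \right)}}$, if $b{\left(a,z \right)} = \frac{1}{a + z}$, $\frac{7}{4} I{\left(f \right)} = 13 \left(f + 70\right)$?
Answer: $- \frac{43248807}{32705000} \approx -1.3224$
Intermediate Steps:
$I{\left(f \right)} = 520 + \frac{52 f}{7}$ ($I{\left(f \right)} = \frac{4 \cdot 13 \left(f + 70\right)}{7} = \frac{4 \cdot 13 \left(70 + f\right)}{7} = \frac{4 \left(910 + 13 f\right)}{7} = 520 + \frac{52 f}{7}$)
$\frac{-30892 + b{\left(-173,-27 \right)}}{21407 + I{\left(193 \right)}} = \frac{-30892 + \frac{1}{-173 - 27}}{21407 + \left(520 + \frac{52}{7} \cdot 193\right)} = \frac{-30892 + \frac{1}{-200}}{21407 + \left(520 + \frac{10036}{7}\right)} = \frac{-30892 - \frac{1}{200}}{21407 + \frac{13676}{7}} = - \frac{6178401}{200 \cdot \frac{163525}{7}} = \left(- \frac{6178401}{200}\right) \frac{7}{163525} = - \frac{43248807}{32705000}$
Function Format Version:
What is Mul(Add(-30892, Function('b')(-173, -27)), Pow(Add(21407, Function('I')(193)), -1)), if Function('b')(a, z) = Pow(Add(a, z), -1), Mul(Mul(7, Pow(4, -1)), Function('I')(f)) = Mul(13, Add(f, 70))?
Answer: Rational(-43248807, 32705000) ≈ -1.3224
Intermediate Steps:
Function('I')(f) = Add(520, Mul(Rational(52, 7), f)) (Function('I')(f) = Mul(Rational(4, 7), Mul(13, Add(f, 70))) = Mul(Rational(4, 7), Mul(13, Add(70, f))) = Mul(Rational(4, 7), Add(910, Mul(13, f))) = Add(520, Mul(Rational(52, 7), f)))
Mul(Add(-30892, Function('b')(-173, -27)), Pow(Add(21407, Function('I')(193)), -1)) = Mul(Add(-30892, Pow(Add(-173, -27), -1)), Pow(Add(21407, Add(520, Mul(Rational(52, 7), 193))), -1)) = Mul(Add(-30892, Pow(-200, -1)), Pow(Add(21407, Add(520, Rational(10036, 7))), -1)) = Mul(Add(-30892, Rational(-1, 200)), Pow(Add(21407, Rational(13676, 7)), -1)) = Mul(Rational(-6178401, 200), Pow(Rational(163525, 7), -1)) = Mul(Rational(-6178401, 200), Rational(7, 163525)) = Rational(-43248807, 32705000)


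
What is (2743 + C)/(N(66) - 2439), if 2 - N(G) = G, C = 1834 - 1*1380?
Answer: -3197/2503 ≈ -1.2773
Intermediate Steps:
C = 454 (C = 1834 - 1380 = 454)
N(G) = 2 - G
(2743 + C)/(N(66) - 2439) = (2743 + 454)/((2 - 1*66) - 2439) = 3197/((2 - 66) - 2439) = 3197/(-64 - 2439) = 3197/(-2503) = 3197*(-1/2503) = -3197/2503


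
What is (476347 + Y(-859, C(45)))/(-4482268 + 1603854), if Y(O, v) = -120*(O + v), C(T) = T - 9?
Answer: -575107/2878414 ≈ -0.19980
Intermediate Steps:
C(T) = -9 + T
Y(O, v) = -120*O - 120*v
(476347 + Y(-859, C(45)))/(-4482268 + 1603854) = (476347 + (-120*(-859) - 120*(-9 + 45)))/(-4482268 + 1603854) = (476347 + (103080 - 120*36))/(-2878414) = (476347 + (103080 - 4320))*(-1/2878414) = (476347 + 98760)*(-1/2878414) = 575107*(-1/2878414) = -575107/2878414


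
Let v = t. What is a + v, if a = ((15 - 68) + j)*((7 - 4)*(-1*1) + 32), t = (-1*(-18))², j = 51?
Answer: 266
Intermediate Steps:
t = 324 (t = 18² = 324)
v = 324
a = -58 (a = ((15 - 68) + 51)*((7 - 4)*(-1*1) + 32) = (-53 + 51)*(3*(-1) + 32) = -2*(-3 + 32) = -2*29 = -58)
a + v = -58 + 324 = 266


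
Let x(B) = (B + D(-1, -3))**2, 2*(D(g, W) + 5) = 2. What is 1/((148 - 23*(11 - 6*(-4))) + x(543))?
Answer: 1/289864 ≈ 3.4499e-6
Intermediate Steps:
D(g, W) = -4 (D(g, W) = -5 + (1/2)*2 = -5 + 1 = -4)
x(B) = (-4 + B)**2 (x(B) = (B - 4)**2 = (-4 + B)**2)
1/((148 - 23*(11 - 6*(-4))) + x(543)) = 1/((148 - 23*(11 - 6*(-4))) + (-4 + 543)**2) = 1/((148 - 23*(11 + 24)) + 539**2) = 1/((148 - 23*35) + 290521) = 1/((148 - 805) + 290521) = 1/(-657 + 290521) = 1/289864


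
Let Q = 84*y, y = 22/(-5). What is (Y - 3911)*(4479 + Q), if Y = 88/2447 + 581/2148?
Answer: -28156534034373/1752052 ≈ -1.6071e+7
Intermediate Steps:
y = -22/5 (y = 22*(-⅕) = -22/5 ≈ -4.4000)
Y = 1610731/5256156 (Y = 88*(1/2447) + 581*(1/2148) = 88/2447 + 581/2148 = 1610731/5256156 ≈ 0.30645)
Q = -1848/5 (Q = 84*(-22/5) = -1848/5 ≈ -369.60)
(Y - 3911)*(4479 + Q) = (1610731/5256156 - 3911)*(4479 - 1848/5) = -20555215385/5256156*20547/5 = -28156534034373/1752052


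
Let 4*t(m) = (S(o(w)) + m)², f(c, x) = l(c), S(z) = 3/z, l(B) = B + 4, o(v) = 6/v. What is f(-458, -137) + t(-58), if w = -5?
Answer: 7377/16 ≈ 461.06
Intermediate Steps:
l(B) = 4 + B
f(c, x) = 4 + c
t(m) = (-5/2 + m)²/4 (t(m) = (3/((6/(-5))) + m)²/4 = (3/((6*(-⅕))) + m)²/4 = (3/(-6/5) + m)²/4 = (3*(-⅚) + m)²/4 = (-5/2 + m)²/4)
f(-458, -137) + t(-58) = (4 - 458) + (-5 + 2*(-58))²/16 = -454 + (-5 - 116)²/16 = -454 + (1/16)*(-121)² = -454 + (1/16)*14641 = -454 + 14641/16 = 7377/16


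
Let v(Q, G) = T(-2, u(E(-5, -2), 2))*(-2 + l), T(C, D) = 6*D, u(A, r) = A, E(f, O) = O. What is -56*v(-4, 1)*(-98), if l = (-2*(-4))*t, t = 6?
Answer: -3029376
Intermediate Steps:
l = 48 (l = -2*(-4)*6 = 8*6 = 48)
v(Q, G) = -552 (v(Q, G) = (6*(-2))*(-2 + 48) = -12*46 = -552)
-56*v(-4, 1)*(-98) = -56*(-552)*(-98) = 30912*(-98) = -3029376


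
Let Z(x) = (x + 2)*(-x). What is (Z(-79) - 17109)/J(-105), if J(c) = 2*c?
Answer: 11596/105 ≈ 110.44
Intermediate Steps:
Z(x) = -x*(2 + x) (Z(x) = (2 + x)*(-x) = -x*(2 + x))
(Z(-79) - 17109)/J(-105) = (-1*(-79)*(2 - 79) - 17109)/((2*(-105))) = (-1*(-79)*(-77) - 17109)/(-210) = (-6083 - 17109)*(-1/210) = -23192*(-1/210) = 11596/105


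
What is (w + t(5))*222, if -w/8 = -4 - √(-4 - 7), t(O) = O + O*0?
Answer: 8214 + 1776*I*√11 ≈ 8214.0 + 5890.3*I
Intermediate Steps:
t(O) = O (t(O) = O + 0 = O)
w = 32 + 8*I*√11 (w = -8*(-4 - √(-4 - 7)) = -8*(-4 - √(-11)) = -8*(-4 - I*√11) = 32 + 8*I*√11 ≈ 32.0 + 26.533*I)
(w + t(5))*222 = ((32 + 8*I*√11) + 5)*222 = (37 + 8*I*√11)*222 = 8214 + 1776*I*√11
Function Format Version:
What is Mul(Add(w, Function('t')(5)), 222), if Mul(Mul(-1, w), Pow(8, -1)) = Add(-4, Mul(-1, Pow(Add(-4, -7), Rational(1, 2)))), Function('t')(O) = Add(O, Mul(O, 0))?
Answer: Add(8214, Mul(1776, I, Pow(11, Rational(1, 2)))) ≈ Add(8214.0, Mul(5890.3, I))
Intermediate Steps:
Function('t')(O) = O (Function('t')(O) = Add(O, 0) = O)
w = Add(32, Mul(8, I, Pow(11, Rational(1, 2)))) (w = Mul(-8, Add(-4, Mul(-1, Pow(Add(-4, -7), Rational(1, 2))))) = Mul(-8, Add(-4, Mul(-1, Pow(-11, Rational(1, 2))))) = Mul(-8, Add(-4, Mul(-1, Mul(I, Pow(11, Rational(1, 2)))))) = Mul(-8, Add(-4, Mul(-1, I, Pow(11, Rational(1, 2))))) = Add(32, Mul(8, I, Pow(11, Rational(1, 2)))) ≈ Add(32.000, Mul(26.533, I)))
Mul(Add(w, Function('t')(5)), 222) = Mul(Add(Add(32, Mul(8, I, Pow(11, Rational(1, 2)))), 5), 222) = Mul(Add(37, Mul(8, I, Pow(11, Rational(1, 2)))), 222) = Add(8214, Mul(1776, I, Pow(11, Rational(1, 2))))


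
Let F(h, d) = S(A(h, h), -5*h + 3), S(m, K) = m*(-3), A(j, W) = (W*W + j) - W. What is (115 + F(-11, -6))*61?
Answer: -15128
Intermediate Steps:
A(j, W) = j + W**2 - W (A(j, W) = (W**2 + j) - W = (j + W**2) - W = j + W**2 - W)
S(m, K) = -3*m
F(h, d) = -3*h**2 (F(h, d) = -3*(h + h**2 - h) = -3*h**2)
(115 + F(-11, -6))*61 = (115 - 3*(-11)**2)*61 = (115 - 3*121)*61 = (115 - 363)*61 = -248*61 = -15128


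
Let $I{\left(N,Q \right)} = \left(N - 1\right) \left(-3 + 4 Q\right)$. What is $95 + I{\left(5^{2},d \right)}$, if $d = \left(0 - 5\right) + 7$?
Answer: $215$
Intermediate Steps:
$d = 2$ ($d = -5 + 7 = 2$)
$I{\left(N,Q \right)} = \left(-1 + N\right) \left(-3 + 4 Q\right)$
$95 + I{\left(5^{2},d \right)} = 95 + \left(3 - 8 - 3 \cdot 5^{2} + 4 \cdot 5^{2} \cdot 2\right) = 95 + \left(3 - 8 - 75 + 4 \cdot 25 \cdot 2\right) = 95 + \left(3 - 8 - 75 + 200\right) = 95 + 120 = 215$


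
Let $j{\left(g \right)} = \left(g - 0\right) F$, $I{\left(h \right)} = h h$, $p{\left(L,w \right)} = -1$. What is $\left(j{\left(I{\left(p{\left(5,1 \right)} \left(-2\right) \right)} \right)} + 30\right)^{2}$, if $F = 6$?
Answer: $2916$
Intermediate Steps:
$I{\left(h \right)} = h^{2}$
$j{\left(g \right)} = 6 g$ ($j{\left(g \right)} = \left(g - 0\right) 6 = \left(g + 0\right) 6 = g 6 = 6 g$)
$\left(j{\left(I{\left(p{\left(5,1 \right)} \left(-2\right) \right)} \right)} + 30\right)^{2} = \left(6 \left(\left(-1\right) \left(-2\right)\right)^{2} + 30\right)^{2} = \left(6 \cdot 2^{2} + 30\right)^{2} = \left(6 \cdot 4 + 30\right)^{2} = \left(24 + 30\right)^{2} = 54^{2} = 2916$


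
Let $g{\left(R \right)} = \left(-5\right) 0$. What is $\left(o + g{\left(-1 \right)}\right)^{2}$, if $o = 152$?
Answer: $23104$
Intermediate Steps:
$g{\left(R \right)} = 0$
$\left(o + g{\left(-1 \right)}\right)^{2} = \left(152 + 0\right)^{2} = 152^{2} = 23104$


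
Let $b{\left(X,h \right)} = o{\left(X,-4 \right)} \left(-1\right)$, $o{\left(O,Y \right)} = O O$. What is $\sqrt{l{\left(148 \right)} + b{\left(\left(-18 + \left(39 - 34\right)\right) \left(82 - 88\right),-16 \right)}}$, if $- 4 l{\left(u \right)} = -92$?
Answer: $i \sqrt{6061} \approx 77.852 i$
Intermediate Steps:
$l{\left(u \right)} = 23$ ($l{\left(u \right)} = \left(- \frac{1}{4}\right) \left(-92\right) = 23$)
$o{\left(O,Y \right)} = O^{2}$
$b{\left(X,h \right)} = - X^{2}$ ($b{\left(X,h \right)} = X^{2} \left(-1\right) = - X^{2}$)
$\sqrt{l{\left(148 \right)} + b{\left(\left(-18 + \left(39 - 34\right)\right) \left(82 - 88\right),-16 \right)}} = \sqrt{23 - \left(\left(-18 + \left(39 - 34\right)\right) \left(82 - 88\right)\right)^{2}} = \sqrt{23 - \left(\left(-18 + 5\right) \left(-6\right)\right)^{2}} = \sqrt{23 - \left(\left(-13\right) \left(-6\right)\right)^{2}} = \sqrt{23 - 78^{2}} = \sqrt{23 - 6084} = \sqrt{-6061} = i \sqrt{6061}$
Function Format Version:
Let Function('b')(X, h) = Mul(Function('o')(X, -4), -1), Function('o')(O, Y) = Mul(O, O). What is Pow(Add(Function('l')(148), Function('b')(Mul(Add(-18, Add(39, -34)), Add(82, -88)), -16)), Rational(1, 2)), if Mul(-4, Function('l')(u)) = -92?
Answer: Mul(I, Pow(6061, Rational(1, 2))) ≈ Mul(77.852, I)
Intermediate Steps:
Function('l')(u) = 23 (Function('l')(u) = Mul(Rational(-1, 4), -92) = 23)
Function('o')(O, Y) = Pow(O, 2)
Function('b')(X, h) = Mul(-1, Pow(X, 2)) (Function('b')(X, h) = Mul(Pow(X, 2), -1) = Mul(-1, Pow(X, 2)))
Pow(Add(Function('l')(148), Function('b')(Mul(Add(-18, Add(39, -34)), Add(82, -88)), -16)), Rational(1, 2)) = Pow(Add(23, Mul(-1, Pow(Mul(Add(-18, Add(39, -34)), Add(82, -88)), 2))), Rational(1, 2)) = Pow(Add(23, Mul(-1, Pow(Mul(Add(-18, 5), -6), 2))), Rational(1, 2)) = Pow(Add(23, Mul(-1, Pow(Mul(-13, -6), 2))), Rational(1, 2)) = Pow(Add(23, Mul(-1, Pow(78, 2))), Rational(1, 2)) = Pow(Add(23, Mul(-1, 6084)), Rational(1, 2)) = Pow(Add(23, -6084), Rational(1, 2)) = Pow(-6061, Rational(1, 2)) = Mul(I, Pow(6061, Rational(1, 2)))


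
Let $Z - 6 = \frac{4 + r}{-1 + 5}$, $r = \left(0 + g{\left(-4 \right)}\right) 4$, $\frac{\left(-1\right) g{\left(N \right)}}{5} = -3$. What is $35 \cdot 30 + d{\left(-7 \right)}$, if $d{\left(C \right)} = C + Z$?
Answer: $1065$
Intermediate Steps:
$g{\left(N \right)} = 15$ ($g{\left(N \right)} = \left(-5\right) \left(-3\right) = 15$)
$r = 60$ ($r = \left(0 + 15\right) 4 = 15 \cdot 4 = 60$)
$Z = 22$ ($Z = 6 + \frac{4 + 60}{-1 + 5} = 6 + \frac{64}{4} = 6 + 64 \cdot \frac{1}{4} = 6 + 16 = 22$)
$d{\left(C \right)} = 22 + C$ ($d{\left(C \right)} = C + 22 = 22 + C$)
$35 \cdot 30 + d{\left(-7 \right)} = 35 \cdot 30 + \left(22 - 7\right) = 1050 + 15 = 1065$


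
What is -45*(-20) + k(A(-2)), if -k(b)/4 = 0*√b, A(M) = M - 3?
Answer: 900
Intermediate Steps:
A(M) = -3 + M
k(b) = 0 (k(b) = -0*√b = -4*0 = 0)
-45*(-20) + k(A(-2)) = -45*(-20) + 0 = 900 + 0 = 900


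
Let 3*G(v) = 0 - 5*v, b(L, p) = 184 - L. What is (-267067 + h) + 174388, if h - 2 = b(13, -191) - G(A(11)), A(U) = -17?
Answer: -277603/3 ≈ -92534.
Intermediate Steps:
G(v) = -5*v/3 (G(v) = (0 - 5*v)/3 = (-5*v)/3 = -5*v/3)
h = 434/3 (h = 2 + ((184 - 1*13) - (-5)*(-17)/3) = 2 + ((184 - 13) - 1*85/3) = 2 + (171 - 85/3) = 2 + 428/3 = 434/3 ≈ 144.67)
(-267067 + h) + 174388 = (-267067 + 434/3) + 174388 = -800767/3 + 174388 = -277603/3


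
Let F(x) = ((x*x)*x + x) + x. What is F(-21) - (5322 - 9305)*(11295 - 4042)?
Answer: 28879396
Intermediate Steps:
F(x) = x**3 + 2*x (F(x) = (x**2*x + x) + x = (x**3 + x) + x = (x + x**3) + x = x**3 + 2*x)
F(-21) - (5322 - 9305)*(11295 - 4042) = -21*(2 + (-21)**2) - (5322 - 9305)*(11295 - 4042) = -21*(2 + 441) - (-3983)*7253 = -21*443 - 1*(-28888699) = -9303 + 28888699 = 28879396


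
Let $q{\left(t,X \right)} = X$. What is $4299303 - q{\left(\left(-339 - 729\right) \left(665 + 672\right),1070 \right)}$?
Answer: $4298233$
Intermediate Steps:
$4299303 - q{\left(\left(-339 - 729\right) \left(665 + 672\right),1070 \right)} = 4299303 - 1070 = 4298233$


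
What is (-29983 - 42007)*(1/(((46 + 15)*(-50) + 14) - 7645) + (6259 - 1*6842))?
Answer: 448283457760/10681 ≈ 4.1970e+7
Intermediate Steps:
(-29983 - 42007)*(1/(((46 + 15)*(-50) + 14) - 7645) + (6259 - 1*6842)) = -71990*(1/((61*(-50) + 14) - 7645) + (6259 - 6842)) = -71990*(1/((-3050 + 14) - 7645) - 583) = -71990*(1/(-3036 - 7645) - 583) = -71990*(1/(-10681) - 583) = -71990*(-1/10681 - 583) = -71990*(-6227024/10681) = 448283457760/10681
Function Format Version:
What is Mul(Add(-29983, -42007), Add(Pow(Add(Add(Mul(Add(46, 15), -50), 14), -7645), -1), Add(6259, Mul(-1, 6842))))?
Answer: Rational(448283457760, 10681) ≈ 4.1970e+7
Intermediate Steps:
Mul(Add(-29983, -42007), Add(Pow(Add(Add(Mul(Add(46, 15), -50), 14), -7645), -1), Add(6259, Mul(-1, 6842)))) = Mul(-71990, Add(Pow(Add(Add(Mul(61, -50), 14), -7645), -1), Add(6259, -6842))) = Mul(-71990, Add(Pow(Add(Add(-3050, 14), -7645), -1), -583)) = Mul(-71990, Add(Pow(Add(-3036, -7645), -1), -583)) = Mul(-71990, Add(Pow(-10681, -1), -583)) = Mul(-71990, Add(Rational(-1, 10681), -583)) = Mul(-71990, Rational(-6227024, 10681)) = Rational(448283457760, 10681)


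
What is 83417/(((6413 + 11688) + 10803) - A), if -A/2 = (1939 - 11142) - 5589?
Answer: -83417/680 ≈ -122.67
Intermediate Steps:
A = 29584 (A = -2*((1939 - 11142) - 5589) = -2*(-9203 - 5589) = -2*(-14792) = 29584)
83417/(((6413 + 11688) + 10803) - A) = 83417/(((6413 + 11688) + 10803) - 1*29584) = 83417/((18101 + 10803) - 29584) = 83417/(28904 - 29584) = 83417/(-680) = 83417*(-1/680) = -83417/680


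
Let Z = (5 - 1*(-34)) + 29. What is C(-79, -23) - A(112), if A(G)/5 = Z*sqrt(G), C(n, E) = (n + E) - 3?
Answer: -105 - 1360*sqrt(7) ≈ -3703.2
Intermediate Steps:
Z = 68 (Z = (5 + 34) + 29 = 39 + 29 = 68)
C(n, E) = -3 + E + n (C(n, E) = (E + n) - 3 = -3 + E + n)
A(G) = 340*sqrt(G) (A(G) = 5*(68*sqrt(G)) = 340*sqrt(G))
C(-79, -23) - A(112) = (-3 - 23 - 79) - 340*sqrt(112) = -105 - 340*4*sqrt(7) = -105 - 1360*sqrt(7)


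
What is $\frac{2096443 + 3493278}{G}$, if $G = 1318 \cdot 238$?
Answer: $\frac{5589721}{313684} \approx 17.82$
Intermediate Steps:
$G = 313684$
$\frac{2096443 + 3493278}{G} = \frac{2096443 + 3493278}{313684} = 5589721 \cdot \frac{1}{313684} = \frac{5589721}{313684}$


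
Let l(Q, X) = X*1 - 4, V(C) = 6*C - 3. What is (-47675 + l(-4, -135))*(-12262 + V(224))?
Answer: 522176694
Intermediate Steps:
V(C) = -3 + 6*C
l(Q, X) = -4 + X (l(Q, X) = X - 4 = -4 + X)
(-47675 + l(-4, -135))*(-12262 + V(224)) = (-47675 + (-4 - 135))*(-12262 + (-3 + 6*224)) = (-47675 - 139)*(-12262 + (-3 + 1344)) = -47814*(-12262 + 1341) = -47814*(-10921) = 522176694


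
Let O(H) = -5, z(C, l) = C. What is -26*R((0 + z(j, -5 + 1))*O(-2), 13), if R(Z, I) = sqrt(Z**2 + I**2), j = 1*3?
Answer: -26*sqrt(394) ≈ -516.08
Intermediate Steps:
j = 3
R(Z, I) = sqrt(I**2 + Z**2)
-26*R((0 + z(j, -5 + 1))*O(-2), 13) = -26*sqrt(13**2 + ((0 + 3)*(-5))**2) = -26*sqrt(169 + (3*(-5))**2) = -26*sqrt(169 + (-15)**2) = -26*sqrt(169 + 225) = -26*sqrt(394)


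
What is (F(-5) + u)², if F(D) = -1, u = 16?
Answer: 225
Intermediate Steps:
(F(-5) + u)² = (-1 + 16)² = 15² = 225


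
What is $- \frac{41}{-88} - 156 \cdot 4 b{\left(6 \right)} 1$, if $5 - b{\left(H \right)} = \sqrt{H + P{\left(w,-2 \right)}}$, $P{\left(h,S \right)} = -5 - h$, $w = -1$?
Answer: $- \frac{274519}{88} + 624 \sqrt{2} \approx -2237.1$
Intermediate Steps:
$b{\left(H \right)} = 5 - \sqrt{-4 + H}$ ($b{\left(H \right)} = 5 - \sqrt{H - 4} = 5 - \sqrt{-4 + H}$)
$- \frac{41}{-88} - 156 \cdot 4 b{\left(6 \right)} 1 = - \frac{41}{-88} - 156 \cdot 4 \left(5 - \sqrt{-4 + 6}\right) 1 = \left(-41\right) \left(- \frac{1}{88}\right) - 156 \cdot 4 \left(5 - \sqrt{2}\right) 1 = \frac{41}{88} - 156 \left(20 - 4 \sqrt{2}\right) 1 = \frac{41}{88} - 156 \left(20 - 4 \sqrt{2}\right) = \frac{41}{88} - \left(3120 - 624 \sqrt{2}\right) = - \frac{274519}{88} + 624 \sqrt{2}$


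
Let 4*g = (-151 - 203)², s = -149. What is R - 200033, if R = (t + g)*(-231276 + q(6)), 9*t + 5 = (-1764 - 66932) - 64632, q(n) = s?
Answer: -34398035197/9 ≈ -3.8220e+9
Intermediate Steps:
g = 31329 (g = (-151 - 203)²/4 = (¼)*(-354)² = (¼)*125316 = 31329)
q(n) = -149
t = -133333/9 (t = -5/9 + ((-1764 - 66932) - 64632)/9 = -5/9 + (-68696 - 64632)/9 = -5/9 + (⅑)*(-133328) = -5/9 - 133328/9 = -133333/9 ≈ -14815.)
R = -34396234900/9 (R = (-133333/9 + 31329)*(-231276 - 149) = (148628/9)*(-231425) = -34396234900/9 ≈ -3.8218e+9)
R - 200033 = -34396234900/9 - 200033 = -34398035197/9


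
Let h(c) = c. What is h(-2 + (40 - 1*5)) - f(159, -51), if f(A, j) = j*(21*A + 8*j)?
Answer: 149514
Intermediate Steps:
f(A, j) = j*(8*j + 21*A)
h(-2 + (40 - 1*5)) - f(159, -51) = (-2 + (40 - 1*5)) - (-51)*(8*(-51) + 21*159) = (-2 + (40 - 5)) - (-51)*(-408 + 3339) = (-2 + 35) - (-51)*2931 = 33 - 1*(-149481) = 33 + 149481 = 149514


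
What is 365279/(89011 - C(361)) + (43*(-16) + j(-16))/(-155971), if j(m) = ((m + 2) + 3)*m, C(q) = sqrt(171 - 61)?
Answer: 5075274107642631/1235751683933681 + 365279*sqrt(110)/7922958011 ≈ 4.1075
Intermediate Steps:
C(q) = sqrt(110)
j(m) = m*(5 + m) (j(m) = ((2 + m) + 3)*m = (5 + m)*m = m*(5 + m))
365279/(89011 - C(361)) + (43*(-16) + j(-16))/(-155971) = 365279/(89011 - sqrt(110)) + (43*(-16) - 16*(5 - 16))/(-155971) = 365279/(89011 - sqrt(110)) + (-688 - 16*(-11))*(-1/155971) = 365279/(89011 - sqrt(110)) + (-688 + 176)*(-1/155971) = 365279/(89011 - sqrt(110)) - 512*(-1/155971) = 365279/(89011 - sqrt(110)) + 512/155971 = 512/155971 + 365279/(89011 - sqrt(110))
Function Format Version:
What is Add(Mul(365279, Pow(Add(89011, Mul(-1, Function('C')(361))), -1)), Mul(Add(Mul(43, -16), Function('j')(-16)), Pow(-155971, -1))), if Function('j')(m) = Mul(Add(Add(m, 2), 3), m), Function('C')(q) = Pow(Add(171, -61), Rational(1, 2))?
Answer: Add(Rational(5075274107642631, 1235751683933681), Mul(Rational(365279, 7922958011), Pow(110, Rational(1, 2)))) ≈ 4.1075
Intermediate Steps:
Function('C')(q) = Pow(110, Rational(1, 2))
Function('j')(m) = Mul(m, Add(5, m)) (Function('j')(m) = Mul(Add(Add(2, m), 3), m) = Mul(Add(5, m), m) = Mul(m, Add(5, m)))
Add(Mul(365279, Pow(Add(89011, Mul(-1, Function('C')(361))), -1)), Mul(Add(Mul(43, -16), Function('j')(-16)), Pow(-155971, -1))) = Add(Mul(365279, Pow(Add(89011, Mul(-1, Pow(110, Rational(1, 2)))), -1)), Mul(Add(Mul(43, -16), Mul(-16, Add(5, -16))), Pow(-155971, -1))) = Add(Mul(365279, Pow(Add(89011, Mul(-1, Pow(110, Rational(1, 2)))), -1)), Mul(Add(-688, Mul(-16, -11)), Rational(-1, 155971))) = Add(Mul(365279, Pow(Add(89011, Mul(-1, Pow(110, Rational(1, 2)))), -1)), Mul(Add(-688, 176), Rational(-1, 155971))) = Add(Mul(365279, Pow(Add(89011, Mul(-1, Pow(110, Rational(1, 2)))), -1)), Mul(-512, Rational(-1, 155971))) = Add(Mul(365279, Pow(Add(89011, Mul(-1, Pow(110, Rational(1, 2)))), -1)), Rational(512, 155971)) = Add(Rational(512, 155971), Mul(365279, Pow(Add(89011, Mul(-1, Pow(110, Rational(1, 2)))), -1)))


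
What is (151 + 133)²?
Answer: 80656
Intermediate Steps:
(151 + 133)² = 284² = 80656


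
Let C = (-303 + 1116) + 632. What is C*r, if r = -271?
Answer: -391595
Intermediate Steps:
C = 1445 (C = 813 + 632 = 1445)
C*r = 1445*(-271) = -391595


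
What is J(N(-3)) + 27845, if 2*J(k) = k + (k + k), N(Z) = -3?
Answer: 55681/2 ≈ 27841.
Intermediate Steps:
J(k) = 3*k/2 (J(k) = (k + (k + k))/2 = (k + 2*k)/2 = (3*k)/2 = 3*k/2)
J(N(-3)) + 27845 = (3/2)*(-3) + 27845 = -9/2 + 27845 = 55681/2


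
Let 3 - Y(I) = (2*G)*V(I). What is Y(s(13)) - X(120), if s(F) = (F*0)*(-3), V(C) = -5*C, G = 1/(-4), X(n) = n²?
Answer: -14397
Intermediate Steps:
G = -¼ ≈ -0.25000
s(F) = 0 (s(F) = 0*(-3) = 0)
Y(I) = 3 - 5*I/2 (Y(I) = 3 - 2*(-¼)*(-5*I) = 3 - (-1)*(-5*I)/2 = 3 - 5*I/2)
Y(s(13)) - X(120) = (3 - 5/2*0) - 1*120² = (3 + 0) - 1*14400 = 3 - 14400 = -14397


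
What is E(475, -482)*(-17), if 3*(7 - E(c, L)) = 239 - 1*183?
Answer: 595/3 ≈ 198.33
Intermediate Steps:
E(c, L) = -35/3 (E(c, L) = 7 - (239 - 1*183)/3 = 7 - (239 - 183)/3 = 7 - ⅓*56 = 7 - 56/3 = -35/3)
E(475, -482)*(-17) = -35/3*(-17) = 595/3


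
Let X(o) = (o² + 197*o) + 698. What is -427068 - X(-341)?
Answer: -476870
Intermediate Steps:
X(o) = 698 + o² + 197*o
-427068 - X(-341) = -427068 - (698 + (-341)² + 197*(-341)) = -427068 - (698 + 116281 - 67177) = -427068 - 1*49802 = -427068 - 49802 = -476870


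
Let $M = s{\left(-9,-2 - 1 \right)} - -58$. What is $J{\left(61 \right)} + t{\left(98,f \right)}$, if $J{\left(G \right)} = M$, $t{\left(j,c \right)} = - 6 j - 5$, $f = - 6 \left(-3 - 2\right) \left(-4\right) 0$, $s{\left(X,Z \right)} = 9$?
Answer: $-526$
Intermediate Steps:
$f = 0$ ($f = - 6 \left(\left(-5\right) \left(-4\right)\right) 0 = \left(-6\right) 20 \cdot 0 = \left(-120\right) 0 = 0$)
$M = 67$ ($M = 9 - -58 = 9 + 58 = 67$)
$t{\left(j,c \right)} = -5 - 6 j$
$J{\left(G \right)} = 67$
$J{\left(61 \right)} + t{\left(98,f \right)} = 67 - 593 = -526$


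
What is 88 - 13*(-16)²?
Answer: -3240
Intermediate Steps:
88 - 13*(-16)² = 88 - 13*256 = 88 - 3328 = -3240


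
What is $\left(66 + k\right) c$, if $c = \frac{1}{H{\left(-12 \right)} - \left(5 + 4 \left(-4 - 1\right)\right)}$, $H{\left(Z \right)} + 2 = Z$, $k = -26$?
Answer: $40$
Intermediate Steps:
$H{\left(Z \right)} = -2 + Z$
$c = 1$ ($c = \frac{1}{\left(-2 - 12\right) - \left(5 + 4 \left(-4 - 1\right)\right)} = \frac{1}{-14 - \left(5 + 4 \left(-4 - 1\right)\right)} = \frac{1}{-14 - -15} = \frac{1}{-14 + \left(-5 + 20\right)} = \frac{1}{-14 + 15} = 1^{-1} = 1$)
$\left(66 + k\right) c = \left(66 - 26\right) 1 = 40 \cdot 1 = 40$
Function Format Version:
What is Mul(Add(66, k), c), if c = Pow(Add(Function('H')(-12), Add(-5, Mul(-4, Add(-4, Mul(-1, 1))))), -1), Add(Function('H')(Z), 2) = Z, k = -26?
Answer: 40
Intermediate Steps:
Function('H')(Z) = Add(-2, Z)
c = 1 (c = Pow(Add(Add(-2, -12), Add(-5, Mul(-4, Add(-4, Mul(-1, 1))))), -1) = Pow(Add(-14, Add(-5, Mul(-4, Add(-4, -1)))), -1) = Pow(Add(-14, Add(-5, Mul(-4, -5))), -1) = Pow(Add(-14, Add(-5, 20)), -1) = Pow(Add(-14, 15), -1) = Pow(1, -1) = 1)
Mul(Add(66, k), c) = Mul(Add(66, -26), 1) = Mul(40, 1) = 40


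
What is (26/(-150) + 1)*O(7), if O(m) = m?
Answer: 434/75 ≈ 5.7867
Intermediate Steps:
(26/(-150) + 1)*O(7) = (26/(-150) + 1)*7 = (26*(-1/150) + 1)*7 = (-13/75 + 1)*7 = (62/75)*7 = 434/75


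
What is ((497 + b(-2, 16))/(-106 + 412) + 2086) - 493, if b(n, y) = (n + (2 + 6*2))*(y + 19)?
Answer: 488375/306 ≈ 1596.0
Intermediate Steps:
b(n, y) = (14 + n)*(19 + y) (b(n, y) = (n + (2 + 12))*(19 + y) = (n + 14)*(19 + y) = (14 + n)*(19 + y))
((497 + b(-2, 16))/(-106 + 412) + 2086) - 493 = ((497 + (266 + 14*16 + 19*(-2) - 2*16))/(-106 + 412) + 2086) - 493 = ((497 + (266 + 224 - 38 - 32))/306 + 2086) - 493 = ((497 + 420)*(1/306) + 2086) - 493 = (917*(1/306) + 2086) - 493 = (917/306 + 2086) - 493 = 639233/306 - 493 = 488375/306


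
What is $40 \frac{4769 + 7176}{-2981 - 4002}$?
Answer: $- \frac{477800}{6983} \approx -68.423$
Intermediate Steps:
$40 \frac{4769 + 7176}{-2981 - 4002} = 40 \frac{11945}{-6983} = 40 \cdot 11945 \left(- \frac{1}{6983}\right) = 40 \left(- \frac{11945}{6983}\right) = - \frac{477800}{6983}$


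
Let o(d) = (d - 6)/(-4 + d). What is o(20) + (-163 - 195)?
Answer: -2857/8 ≈ -357.13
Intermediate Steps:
o(d) = (-6 + d)/(-4 + d)
o(20) + (-163 - 195) = (-6 + 20)/(-4 + 20) + (-163 - 195) = 14/16 - 358 = (1/16)*14 - 358 = 7/8 - 358 = -2857/8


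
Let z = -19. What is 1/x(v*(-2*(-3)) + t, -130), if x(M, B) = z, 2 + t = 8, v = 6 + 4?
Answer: -1/19 ≈ -0.052632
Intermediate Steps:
v = 10
t = 6 (t = -2 + 8 = 6)
x(M, B) = -19
1/x(v*(-2*(-3)) + t, -130) = 1/(-19) = -1/19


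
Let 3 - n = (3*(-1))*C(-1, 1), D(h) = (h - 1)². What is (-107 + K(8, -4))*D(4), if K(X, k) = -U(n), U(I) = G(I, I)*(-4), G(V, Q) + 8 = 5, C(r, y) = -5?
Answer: -1071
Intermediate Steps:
G(V, Q) = -3 (G(V, Q) = -8 + 5 = -3)
D(h) = (-1 + h)²
n = -12 (n = 3 - 3*(-1)*(-5) = 3 - (-3)*(-5) = 3 - 1*15 = 3 - 15 = -12)
U(I) = 12 (U(I) = -3*(-4) = 12)
K(X, k) = -12 (K(X, k) = -1*12 = -12)
(-107 + K(8, -4))*D(4) = (-107 - 12)*(-1 + 4)² = -119*3² = -119*9 = -1071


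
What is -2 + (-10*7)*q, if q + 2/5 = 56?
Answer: -3894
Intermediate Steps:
q = 278/5 (q = -2/5 + 56 = 278/5 ≈ 55.600)
-2 + (-10*7)*q = -2 - 10*7*(278/5) = -2 - 70*278/5 = -2 - 3892 = -3894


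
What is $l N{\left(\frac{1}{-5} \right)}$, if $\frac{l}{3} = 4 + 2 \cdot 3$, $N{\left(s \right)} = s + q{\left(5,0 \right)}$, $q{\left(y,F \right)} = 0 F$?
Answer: $-6$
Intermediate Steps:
$q{\left(y,F \right)} = 0$
$N{\left(s \right)} = s$ ($N{\left(s \right)} = s + 0 = s$)
$l = 30$ ($l = 3 \left(4 + 2 \cdot 3\right) = 3 \left(4 + 6\right) = 3 \cdot 10 = 30$)
$l N{\left(\frac{1}{-5} \right)} = \frac{30}{-5} = 30 \left(- \frac{1}{5}\right) = -6$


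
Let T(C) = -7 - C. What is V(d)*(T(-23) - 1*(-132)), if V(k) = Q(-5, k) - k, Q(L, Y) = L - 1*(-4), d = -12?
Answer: 1628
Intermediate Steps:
Q(L, Y) = 4 + L (Q(L, Y) = L + 4 = 4 + L)
V(k) = -1 - k (V(k) = (4 - 5) - k = -1 - k)
V(d)*(T(-23) - 1*(-132)) = (-1 - 1*(-12))*((-7 - 1*(-23)) - 1*(-132)) = (-1 + 12)*((-7 + 23) + 132) = 11*(16 + 132) = 11*148 = 1628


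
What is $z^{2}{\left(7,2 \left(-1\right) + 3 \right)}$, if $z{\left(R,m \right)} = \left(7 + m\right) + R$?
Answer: $225$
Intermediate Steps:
$z{\left(R,m \right)} = 7 + R + m$
$z^{2}{\left(7,2 \left(-1\right) + 3 \right)} = \left(7 + 7 + \left(2 \left(-1\right) + 3\right)\right)^{2} = \left(7 + 7 + \left(-2 + 3\right)\right)^{2} = \left(7 + 7 + 1\right)^{2} = 15^{2} = 225$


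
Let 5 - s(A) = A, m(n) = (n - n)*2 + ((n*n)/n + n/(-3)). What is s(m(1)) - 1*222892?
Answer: -668663/3 ≈ -2.2289e+5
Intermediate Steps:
m(n) = 2*n/3 (m(n) = 0*2 + (n**2/n + n*(-1/3)) = 0 + (n - n/3) = 0 + 2*n/3 = 2*n/3)
s(A) = 5 - A
s(m(1)) - 1*222892 = (5 - 2/3) - 1*222892 = (5 - 1*2/3) - 222892 = (5 - 2/3) - 222892 = 13/3 - 222892 = -668663/3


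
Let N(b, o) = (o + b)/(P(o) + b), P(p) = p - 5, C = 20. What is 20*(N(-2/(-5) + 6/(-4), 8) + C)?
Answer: 8980/19 ≈ 472.63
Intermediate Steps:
P(p) = -5 + p
N(b, o) = (b + o)/(-5 + b + o) (N(b, o) = (o + b)/((-5 + o) + b) = (b + o)/(-5 + b + o))
20*(N(-2/(-5) + 6/(-4), 8) + C) = 20*(((-2/(-5) + 6/(-4)) + 8)/(-5 + (-2/(-5) + 6/(-4)) + 8) + 20) = 20*(((-2*(-1/5) + 6*(-1/4)) + 8)/(-5 + (-2*(-1/5) + 6*(-1/4)) + 8) + 20) = 20*(((2/5 - 3/2) + 8)/(-5 + (2/5 - 3/2) + 8) + 20) = 20*((-11/10 + 8)/(-5 - 11/10 + 8) + 20) = 20*((69/10)/(19/10) + 20) = 20*((10/19)*(69/10) + 20) = 20*(69/19 + 20) = 20*(449/19) = 8980/19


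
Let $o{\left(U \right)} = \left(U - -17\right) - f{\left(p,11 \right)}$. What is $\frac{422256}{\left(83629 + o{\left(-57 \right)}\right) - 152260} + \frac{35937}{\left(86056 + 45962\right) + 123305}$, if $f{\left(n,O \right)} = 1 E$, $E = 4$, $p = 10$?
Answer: $- \frac{105343695213}{17534307025} \approx -6.0079$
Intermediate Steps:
$f{\left(n,O \right)} = 4$ ($f{\left(n,O \right)} = 1 \cdot 4 = 4$)
$o{\left(U \right)} = 13 + U$ ($o{\left(U \right)} = \left(U - -17\right) - 4 = \left(U + 17\right) - 4 = \left(17 + U\right) - 4 = 13 + U$)
$\frac{422256}{\left(83629 + o{\left(-57 \right)}\right) - 152260} + \frac{35937}{\left(86056 + 45962\right) + 123305} = \frac{422256}{\left(83629 + \left(13 - 57\right)\right) - 152260} + \frac{35937}{\left(86056 + 45962\right) + 123305} = \frac{422256}{\left(83629 - 44\right) - 152260} + \frac{35937}{132018 + 123305} = \frac{422256}{83585 - 152260} + \frac{35937}{255323} = \frac{422256}{-68675} + 35937 \cdot \frac{1}{255323} = 422256 \left(- \frac{1}{68675}\right) + \frac{35937}{255323} = - \frac{422256}{68675} + \frac{35937}{255323} = - \frac{105343695213}{17534307025}$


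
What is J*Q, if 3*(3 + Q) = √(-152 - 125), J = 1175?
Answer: -3525 + 1175*I*√277/3 ≈ -3525.0 + 6518.6*I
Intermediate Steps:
Q = -3 + I*√277/3 (Q = -3 + √(-152 - 125)/3 = -3 + √(-277)/3 = -3 + (I*√277)/3 = -3 + I*√277/3 ≈ -3.0 + 5.5478*I)
J*Q = 1175*(-3 + I*√277/3) = -3525 + 1175*I*√277/3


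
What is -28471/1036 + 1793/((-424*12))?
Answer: -36679499/1317792 ≈ -27.834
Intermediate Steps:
-28471/1036 + 1793/((-424*12)) = -28471*1/1036 + 1793/(-5088) = -28471/1036 + 1793*(-1/5088) = -28471/1036 - 1793/5088 = -36679499/1317792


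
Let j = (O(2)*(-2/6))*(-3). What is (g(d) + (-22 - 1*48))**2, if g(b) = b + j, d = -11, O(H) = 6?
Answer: 5625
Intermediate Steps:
j = 6 (j = (6*(-2/6))*(-3) = (6*(-2*1/6))*(-3) = (6*(-1/3))*(-3) = -2*(-3) = 6)
g(b) = 6 + b (g(b) = b + 6 = 6 + b)
(g(d) + (-22 - 1*48))**2 = ((6 - 11) + (-22 - 1*48))**2 = (-5 + (-22 - 48))**2 = (-5 - 70)**2 = (-75)**2 = 5625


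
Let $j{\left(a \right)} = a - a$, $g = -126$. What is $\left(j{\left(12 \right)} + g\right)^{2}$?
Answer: $15876$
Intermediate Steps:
$j{\left(a \right)} = 0$
$\left(j{\left(12 \right)} + g\right)^{2} = \left(0 - 126\right)^{2} = \left(-126\right)^{2} = 15876$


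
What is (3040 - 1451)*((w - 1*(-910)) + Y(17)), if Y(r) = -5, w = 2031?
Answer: 4665304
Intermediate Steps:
(3040 - 1451)*((w - 1*(-910)) + Y(17)) = (3040 - 1451)*((2031 - 1*(-910)) - 5) = 1589*((2031 + 910) - 5) = 1589*(2941 - 5) = 1589*2936 = 4665304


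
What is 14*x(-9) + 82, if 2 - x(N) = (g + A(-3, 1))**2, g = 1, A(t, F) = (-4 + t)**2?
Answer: -34890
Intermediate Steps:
x(N) = -2498 (x(N) = 2 - (1 + (-4 - 3)**2)**2 = 2 - (1 + (-7)**2)**2 = 2 - (1 + 49)**2 = 2 - 1*50**2 = 2 - 1*2500 = 2 - 2500 = -2498)
14*x(-9) + 82 = 14*(-2498) + 82 = -34972 + 82 = -34890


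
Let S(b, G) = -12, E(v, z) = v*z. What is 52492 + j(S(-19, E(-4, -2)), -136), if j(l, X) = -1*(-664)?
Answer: 53156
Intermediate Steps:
j(l, X) = 664
52492 + j(S(-19, E(-4, -2)), -136) = 52492 + 664 = 53156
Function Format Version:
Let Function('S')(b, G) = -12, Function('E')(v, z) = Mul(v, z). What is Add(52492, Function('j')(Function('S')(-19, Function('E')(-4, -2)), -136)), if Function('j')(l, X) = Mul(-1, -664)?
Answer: 53156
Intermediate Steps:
Function('j')(l, X) = 664
Add(52492, Function('j')(Function('S')(-19, Function('E')(-4, -2)), -136)) = Add(52492, 664) = 53156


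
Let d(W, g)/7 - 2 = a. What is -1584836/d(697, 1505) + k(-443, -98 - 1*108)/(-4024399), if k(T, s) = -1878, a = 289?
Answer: -6378008588078/8197700763 ≈ -778.02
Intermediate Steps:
d(W, g) = 2037 (d(W, g) = 14 + 7*289 = 14 + 2023 = 2037)
-1584836/d(697, 1505) + k(-443, -98 - 1*108)/(-4024399) = -1584836/2037 - 1878/(-4024399) = -1584836*1/2037 - 1878*(-1/4024399) = -1584836/2037 + 1878/4024399 = -6378008588078/8197700763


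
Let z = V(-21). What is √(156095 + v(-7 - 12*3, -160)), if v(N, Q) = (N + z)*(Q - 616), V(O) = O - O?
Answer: √189463 ≈ 435.27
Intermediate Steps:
V(O) = 0
z = 0
v(N, Q) = N*(-616 + Q) (v(N, Q) = (N + 0)*(Q - 616) = N*(-616 + Q))
√(156095 + v(-7 - 12*3, -160)) = √(156095 + (-7 - 12*3)*(-616 - 160)) = √(156095 + (-7 - 36)*(-776)) = √(156095 - 43*(-776)) = √(156095 + 33368) = √189463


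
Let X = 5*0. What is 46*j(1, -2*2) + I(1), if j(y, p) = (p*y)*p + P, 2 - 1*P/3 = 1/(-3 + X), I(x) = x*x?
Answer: 1059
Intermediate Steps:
I(x) = x²
X = 0
P = 7 (P = 6 - 3/(-3 + 0) = 6 - 3/(-3) = 6 - 3*(-⅓) = 6 + 1 = 7)
j(y, p) = 7 + y*p² (j(y, p) = (p*y)*p + 7 = y*p² + 7 = 7 + y*p²)
46*j(1, -2*2) + I(1) = 46*(7 + 1*(-2*2)²) + 1² = 46*(7 + 1*(-4)²) + 1 = 46*(7 + 1*16) + 1 = 46*(7 + 16) + 1 = 46*23 + 1 = 1058 + 1 = 1059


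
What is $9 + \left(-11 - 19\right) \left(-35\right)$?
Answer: $1059$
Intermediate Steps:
$9 + \left(-11 - 19\right) \left(-35\right) = 9 - -1050 = 9 + 1050 = 1059$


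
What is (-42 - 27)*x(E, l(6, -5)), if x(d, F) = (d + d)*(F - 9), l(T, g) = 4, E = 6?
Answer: 4140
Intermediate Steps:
x(d, F) = 2*d*(-9 + F) (x(d, F) = (2*d)*(-9 + F) = 2*d*(-9 + F))
(-42 - 27)*x(E, l(6, -5)) = (-42 - 27)*(2*6*(-9 + 4)) = -138*6*(-5) = -69*(-60) = 4140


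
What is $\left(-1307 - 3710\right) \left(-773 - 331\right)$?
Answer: $5538768$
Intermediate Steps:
$\left(-1307 - 3710\right) \left(-773 - 331\right) = \left(-1307 - 3710\right) \left(-1104\right) = \left(-5017\right) \left(-1104\right) = 5538768$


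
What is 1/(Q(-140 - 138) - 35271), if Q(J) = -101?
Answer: -1/35372 ≈ -2.8271e-5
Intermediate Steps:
1/(Q(-140 - 138) - 35271) = 1/(-101 - 35271) = 1/(-35372) = -1/35372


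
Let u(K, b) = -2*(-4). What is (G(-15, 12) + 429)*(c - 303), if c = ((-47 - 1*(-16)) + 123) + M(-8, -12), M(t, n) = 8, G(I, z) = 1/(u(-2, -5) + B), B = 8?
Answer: -1393595/16 ≈ -87100.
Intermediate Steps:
u(K, b) = 8
G(I, z) = 1/16 (G(I, z) = 1/(8 + 8) = 1/16)
c = 100 (c = ((-47 - 1*(-16)) + 123) + 8 = ((-47 + 16) + 123) + 8 = (-31 + 123) + 8 = 92 + 8 = 100)
(G(-15, 12) + 429)*(c - 303) = (1/16 + 429)*(100 - 303) = (6865/16)*(-203) = -1393595/16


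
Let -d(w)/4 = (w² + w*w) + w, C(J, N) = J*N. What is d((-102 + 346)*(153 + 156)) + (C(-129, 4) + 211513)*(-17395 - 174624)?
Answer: -85992189055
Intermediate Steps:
d(w) = -8*w² - 4*w (d(w) = -4*((w² + w*w) + w) = -4*((w² + w²) + w) = -4*(2*w² + w) = -4*(w + 2*w²) = -8*w² - 4*w)
d((-102 + 346)*(153 + 156)) + (C(-129, 4) + 211513)*(-17395 - 174624) = -4*(-102 + 346)*(153 + 156)*(1 + 2*((-102 + 346)*(153 + 156))) + (-129*4 + 211513)*(-17395 - 174624) = -4*244*309*(1 + 2*(244*309)) + (-516 + 211513)*(-192019) = -4*75396*(1 + 2*75396) + 210997*(-192019) = -4*75396*(1 + 150792) - 40515432943 = -4*75396*150793 - 40515432943 = -45476756112 - 40515432943 = -85992189055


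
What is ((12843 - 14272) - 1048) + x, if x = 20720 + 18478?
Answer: 36721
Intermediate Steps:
x = 39198
((12843 - 14272) - 1048) + x = ((12843 - 14272) - 1048) + 39198 = (-1429 - 1048) + 39198 = -2477 + 39198 = 36721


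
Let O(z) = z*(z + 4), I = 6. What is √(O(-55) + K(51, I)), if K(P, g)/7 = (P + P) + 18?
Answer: 27*√5 ≈ 60.374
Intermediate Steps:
K(P, g) = 126 + 14*P (K(P, g) = 7*((P + P) + 18) = 7*(2*P + 18) = 7*(18 + 2*P) = 126 + 14*P)
O(z) = z*(4 + z)
√(O(-55) + K(51, I)) = √(-55*(4 - 55) + (126 + 14*51)) = √(-55*(-51) + (126 + 714)) = √(2805 + 840) = √3645 = 27*√5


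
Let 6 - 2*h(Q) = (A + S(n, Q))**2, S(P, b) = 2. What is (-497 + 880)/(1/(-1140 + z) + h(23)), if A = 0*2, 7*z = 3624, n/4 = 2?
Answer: 1668348/4349 ≈ 383.62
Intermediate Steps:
n = 8 (n = 4*2 = 8)
z = 3624/7 (z = (1/7)*3624 = 3624/7 ≈ 517.71)
A = 0
h(Q) = 1 (h(Q) = 3 - (0 + 2)**2/2 = 3 - 1/2*2**2 = 3 - 1/2*4 = 3 - 2 = 1)
(-497 + 880)/(1/(-1140 + z) + h(23)) = (-497 + 880)/(1/(-1140 + 3624/7) + 1) = 383/(1/(-4356/7) + 1) = 383/(-7/4356 + 1) = 383/(4349/4356) = 383*(4356/4349) = 1668348/4349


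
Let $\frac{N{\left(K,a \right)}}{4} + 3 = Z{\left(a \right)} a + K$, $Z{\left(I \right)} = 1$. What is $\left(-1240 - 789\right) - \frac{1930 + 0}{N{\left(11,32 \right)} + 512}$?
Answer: $- \frac{682709}{336} \approx -2031.9$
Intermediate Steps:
$N{\left(K,a \right)} = -12 + 4 K + 4 a$ ($N{\left(K,a \right)} = -12 + 4 \left(1 a + K\right) = -12 + 4 \left(a + K\right) = -12 + 4 \left(K + a\right) = -12 + \left(4 K + 4 a\right) = -12 + 4 K + 4 a$)
$\left(-1240 - 789\right) - \frac{1930 + 0}{N{\left(11,32 \right)} + 512} = \left(-1240 - 789\right) - \frac{1930 + 0}{\left(-12 + 4 \cdot 11 + 4 \cdot 32\right) + 512} = -2029 - \frac{1930}{\left(-12 + 44 + 128\right) + 512} = -2029 - \frac{1930}{160 + 512} = -2029 - \frac{1930}{672} = -2029 - 1930 \cdot \frac{1}{672} = -2029 - \frac{965}{336} = - \frac{682709}{336}$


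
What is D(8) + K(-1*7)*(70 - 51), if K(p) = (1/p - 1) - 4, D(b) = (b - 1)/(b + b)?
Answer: -10895/112 ≈ -97.277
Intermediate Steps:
D(b) = (-1 + b)/(2*b) (D(b) = (-1 + b)/((2*b)) = (-1 + b)*(1/(2*b)) = (-1 + b)/(2*b))
K(p) = -5 + 1/p (K(p) = (1/p - 1) - 4 = (-1 + 1/p) - 4 = -5 + 1/p)
D(8) + K(-1*7)*(70 - 51) = (1/2)*(-1 + 8)/8 + (-5 + 1/(-1*7))*(70 - 51) = (1/2)*(1/8)*7 + (-5 + 1/(-7))*19 = 7/16 + (-5 - 1/7)*19 = 7/16 - 36/7*19 = 7/16 - 684/7 = -10895/112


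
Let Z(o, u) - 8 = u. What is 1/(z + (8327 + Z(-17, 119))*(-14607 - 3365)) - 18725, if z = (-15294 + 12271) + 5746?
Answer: -2844937279626/151932565 ≈ -18725.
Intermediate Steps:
Z(o, u) = 8 + u
z = 2723 (z = -3023 + 5746 = 2723)
1/(z + (8327 + Z(-17, 119))*(-14607 - 3365)) - 18725 = 1/(2723 + (8327 + (8 + 119))*(-14607 - 3365)) - 18725 = 1/(2723 + (8327 + 127)*(-17972)) - 18725 = 1/(2723 + 8454*(-17972)) - 18725 = 1/(2723 - 151935288) - 18725 = 1/(-151932565) - 18725 = -1/151932565 - 18725 = -2844937279626/151932565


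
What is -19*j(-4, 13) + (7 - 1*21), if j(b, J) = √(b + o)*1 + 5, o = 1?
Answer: -109 - 19*I*√3 ≈ -109.0 - 32.909*I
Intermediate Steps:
j(b, J) = 5 + √(1 + b) (j(b, J) = √(b + 1)*1 + 5 = √(1 + b)*1 + 5 = √(1 + b) + 5 = 5 + √(1 + b))
-19*j(-4, 13) + (7 - 1*21) = -19*(5 + √(1 - 4)) + (7 - 1*21) = -19*(5 + √(-3)) + (7 - 21) = -19*(5 + I*√3) - 14 = (-95 - 19*I*√3) - 14 = -109 - 19*I*√3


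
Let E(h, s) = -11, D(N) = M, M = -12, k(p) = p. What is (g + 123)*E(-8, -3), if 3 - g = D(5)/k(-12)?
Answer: -1375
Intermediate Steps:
D(N) = -12
g = 2 (g = 3 - (-12)/(-12) = 3 - (-12)*(-1)/12 = 3 - 1*1 = 3 - 1 = 2)
(g + 123)*E(-8, -3) = (2 + 123)*(-11) = 125*(-11) = -1375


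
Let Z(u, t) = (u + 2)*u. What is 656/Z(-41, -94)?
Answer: 16/39 ≈ 0.41026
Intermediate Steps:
Z(u, t) = u*(2 + u) (Z(u, t) = (2 + u)*u = u*(2 + u))
656/Z(-41, -94) = 656/((-41*(2 - 41))) = 656/((-41*(-39))) = 656/1599 = 656*(1/1599) = 16/39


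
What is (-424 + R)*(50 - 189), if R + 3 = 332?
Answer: 13205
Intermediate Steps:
R = 329 (R = -3 + 332 = 329)
(-424 + R)*(50 - 189) = (-424 + 329)*(50 - 189) = -95*(-139) = 13205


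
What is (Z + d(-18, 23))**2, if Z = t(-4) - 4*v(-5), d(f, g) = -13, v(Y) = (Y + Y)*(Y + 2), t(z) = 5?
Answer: 16384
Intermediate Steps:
v(Y) = 2*Y*(2 + Y) (v(Y) = (2*Y)*(2 + Y) = 2*Y*(2 + Y))
Z = -115 (Z = 5 - 8*(-5)*(2 - 5) = 5 - 8*(-5)*(-3) = 5 - 4*30 = 5 - 120 = -115)
(Z + d(-18, 23))**2 = (-115 - 13)**2 = (-128)**2 = 16384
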